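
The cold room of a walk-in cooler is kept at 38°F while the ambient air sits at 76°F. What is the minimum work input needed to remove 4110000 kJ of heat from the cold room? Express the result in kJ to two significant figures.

In absolute terms T_C = 276.48 K and T_H = 297.59 K, so ΔT = 21.11 K.
The reversible limit is COP_R = T_C/ΔT = 13.10, so W_min = Q_C/COP = Q_C·ΔT/T_C.
W_min = 4110000 × 21.11/276.48 = 313800 kJ.

310000 kJ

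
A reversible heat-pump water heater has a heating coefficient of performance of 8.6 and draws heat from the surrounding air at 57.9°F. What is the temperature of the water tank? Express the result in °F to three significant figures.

COP_HP = T_H/(T_H − T_C) rearranges to T_H = COP·T_C/(COP − 1).
With T_C = 287.54 K, T_H = 8.6 × 287.54/7.600 = 325.37 K.
Converting, 325.37 K = 126.00°F.

126 °F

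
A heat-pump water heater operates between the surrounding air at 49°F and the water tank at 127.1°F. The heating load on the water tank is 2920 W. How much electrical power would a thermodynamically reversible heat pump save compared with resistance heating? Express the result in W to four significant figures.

In absolute terms T_C = 282.59 K and T_H = 325.98 K, so ΔT = 43.39 K.
COP_Carnot = T_H/ΔT = 325.98/43.39 = 7.513.
Resistance heating needs Ẇ_res = Q̇_H = 2920 W; the reversible heat pump needs only Ẇ_hp = Q̇_H/COP = 388.7 W.
Saving = 2920 − 388.7 = 2531 W.

2531 W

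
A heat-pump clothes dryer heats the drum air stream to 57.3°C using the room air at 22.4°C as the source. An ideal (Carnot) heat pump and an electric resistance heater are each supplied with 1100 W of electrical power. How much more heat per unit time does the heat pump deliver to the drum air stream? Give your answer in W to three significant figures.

9320 W

In absolute terms T_C = 295.55 K and T_H = 330.45 K, so ΔT = 34.90 K.
COP_Carnot = T_H/ΔT = 330.45/34.90 = 9.468.
The heat pump delivers Q̇_H = COP × Ẇ = 10420 W; the resistance heater delivers Ẇ = 1100 W.
Extra = (COP − 1)·Ẇ = 9315 W.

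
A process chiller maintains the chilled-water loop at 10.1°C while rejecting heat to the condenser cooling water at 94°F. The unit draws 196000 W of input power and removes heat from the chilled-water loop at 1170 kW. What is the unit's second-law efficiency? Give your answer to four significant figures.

Converting, Q̇_C = 1170 kW = 1170000 W, so COP_actual = Q̇_C/Ẇ = 1170000/196000 = 5.969.
In absolute terms T_C = 283.25 K and T_H = 307.59 K, so ΔT = 24.34 K.
COP_Carnot = T_C/ΔT = 283.25/24.34 = 11.64.
η_II = COP_actual/COP_Carnot = 5.969/11.64 = 0.5131.

0.5131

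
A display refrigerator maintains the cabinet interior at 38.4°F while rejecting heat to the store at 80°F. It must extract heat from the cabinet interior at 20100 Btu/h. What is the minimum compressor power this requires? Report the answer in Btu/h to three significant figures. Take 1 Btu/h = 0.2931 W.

In absolute terms T_C = 276.71 K and T_H = 299.82 K, so ΔT = 23.11 K.
COP_Carnot = T_C/ΔT = 276.71/23.11 = 11.97.
Ẇ_min = Q̇/COP_Carnot = 20100/11.97 = 1679 Btu/h.

1680 Btu/h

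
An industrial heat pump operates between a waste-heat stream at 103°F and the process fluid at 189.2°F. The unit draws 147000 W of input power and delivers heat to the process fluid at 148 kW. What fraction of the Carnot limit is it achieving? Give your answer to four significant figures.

0.1338

Converting, Q̇_H = 148.0 kW = 148000 W, so COP_actual = Q̇_H/Ẇ = 148000/147000 = 1.007.
In absolute terms T_C = 312.59 K and T_H = 360.48 K, so ΔT = 47.89 K.
COP_Carnot = T_H/ΔT = 360.48/47.89 = 7.527.
η_II = COP_actual/COP_Carnot = 1.007/7.527 = 0.1338.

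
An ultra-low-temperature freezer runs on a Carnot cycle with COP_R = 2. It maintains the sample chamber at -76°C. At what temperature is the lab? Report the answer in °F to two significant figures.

COP_R = T_C/(T_H − T_C) gives T_H − T_C = T_C/COP.
With T_C = 197.15 K, T_H = 197.15 × (1 + 1/2) = 295.72 K.
Converting, 295.72 K = 72.63°F.

73 °F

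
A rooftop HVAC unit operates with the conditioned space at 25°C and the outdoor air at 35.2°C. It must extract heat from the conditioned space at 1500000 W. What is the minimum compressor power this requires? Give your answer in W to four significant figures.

In absolute terms T_C = 298.15 K and T_H = 308.35 K, so ΔT = 10.20 K.
COP_Carnot = T_C/ΔT = 298.15/10.20 = 29.23.
Ẇ_min = Q̇/COP_Carnot = 1500000/29.23 = 51320 W.

51320 W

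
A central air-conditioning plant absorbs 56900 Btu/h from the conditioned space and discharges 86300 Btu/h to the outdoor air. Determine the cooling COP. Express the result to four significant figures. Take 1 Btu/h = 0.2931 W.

The first law gives Q̇_H = Q̇_C + Ẇ, so the three rates are Q̇_C = 56900, Q̇_H = 86300, Ẇ = 29400 Btu/h.
COP_R = Q̇_C/Ẇ = 56900/29400 = 1.935.

1.935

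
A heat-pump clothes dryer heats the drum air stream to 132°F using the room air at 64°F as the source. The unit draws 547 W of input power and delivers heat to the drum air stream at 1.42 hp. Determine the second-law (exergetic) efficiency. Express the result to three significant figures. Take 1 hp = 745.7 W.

0.222

Converting, Q̇_H = 1.420 hp = 1059 W, so COP_actual = Q̇_H/Ẇ = 1059/547.0 = 1.936.
In absolute terms T_C = 290.93 K and T_H = 328.71 K, so ΔT = 37.78 K.
COP_Carnot = T_H/ΔT = 328.71/37.78 = 8.701.
η_II = COP_actual/COP_Carnot = 1.936/8.701 = 0.2225.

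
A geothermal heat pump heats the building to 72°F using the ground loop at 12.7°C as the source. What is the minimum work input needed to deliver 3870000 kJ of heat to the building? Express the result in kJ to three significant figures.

In absolute terms T_C = 285.85 K and T_H = 295.37 K, so ΔT = 9.522 K.
The reversible limit is COP_HP = T_H/ΔT = 31.02, so W_min = Q_H/COP = Q_H·ΔT/T_H.
W_min = 3870000 × 9.522/295.37 = 124800 kJ.

125000 kJ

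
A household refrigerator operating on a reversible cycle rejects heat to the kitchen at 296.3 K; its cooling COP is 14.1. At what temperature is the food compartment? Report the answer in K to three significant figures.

277 K

For a Carnot refrigerator COP_R = T_C/(T_H − T_C), so T_C = COP·T_H/(1 + COP).
With T_H = 296.30 K, T_C = 14.1 × 296.30/15.10 = 276.68 K.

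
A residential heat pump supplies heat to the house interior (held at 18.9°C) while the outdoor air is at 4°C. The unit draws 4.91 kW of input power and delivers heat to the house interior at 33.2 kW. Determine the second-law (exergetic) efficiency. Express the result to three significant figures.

COP_actual = Q̇_H/Ẇ = 33.20/4.910 = 6.762.
In absolute terms T_C = 277.15 K and T_H = 292.05 K, so ΔT = 14.90 K.
COP_Carnot = T_H/ΔT = 292.05/14.90 = 19.60.
η_II = COP_actual/COP_Carnot = 6.762/19.60 = 0.3450.

0.345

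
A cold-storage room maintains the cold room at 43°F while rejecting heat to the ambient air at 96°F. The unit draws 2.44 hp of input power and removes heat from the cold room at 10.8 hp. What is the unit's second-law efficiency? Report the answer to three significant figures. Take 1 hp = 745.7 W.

0.467

COP_actual = Q̇_C/Ẇ = 10.80/2.440 = 4.426.
In absolute terms T_C = 279.26 K and T_H = 308.71 K, so ΔT = 29.44 K.
COP_Carnot = T_C/ΔT = 279.26/29.44 = 9.484.
η_II = COP_actual/COP_Carnot = 4.426/9.484 = 0.4667.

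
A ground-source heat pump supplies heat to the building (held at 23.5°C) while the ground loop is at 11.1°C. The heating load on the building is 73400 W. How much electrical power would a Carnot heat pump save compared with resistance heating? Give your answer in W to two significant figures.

70000 W

In absolute terms T_C = 284.25 K and T_H = 296.65 K, so ΔT = 12.40 K.
COP_Carnot = T_H/ΔT = 296.65/12.40 = 23.92.
Resistance heating needs Ẇ_res = Q̇_H = 73400 W; the reversible heat pump needs only Ẇ_hp = Q̇_H/COP = 3068 W.
Saving = 73400 − 3068 = 70330 W.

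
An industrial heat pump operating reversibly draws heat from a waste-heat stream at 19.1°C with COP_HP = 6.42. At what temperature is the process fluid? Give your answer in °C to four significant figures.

COP_HP = T_H/(T_H − T_C) rearranges to T_H = COP·T_C/(COP − 1).
With T_C = 292.25 K, T_H = 6.42 × 292.25/5.420 = 346.17 K.
Converting, 346.17 K = 73.02°C.

73.02 °C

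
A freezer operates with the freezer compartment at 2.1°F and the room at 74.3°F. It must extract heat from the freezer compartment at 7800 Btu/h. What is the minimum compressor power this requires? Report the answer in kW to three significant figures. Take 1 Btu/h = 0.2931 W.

0.357 kW

In absolute terms T_C = 256.54 K and T_H = 296.65 K, so ΔT = 40.11 K.
COP_Carnot = T_C/ΔT = 256.54/40.11 = 6.396.
Ẇ_min = Q̇/COP_Carnot = 7800/6.396 = 1220 Btu/h = 0.3575 kW.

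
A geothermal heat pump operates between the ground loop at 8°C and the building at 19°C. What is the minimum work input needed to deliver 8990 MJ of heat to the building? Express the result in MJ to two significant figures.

In absolute terms T_C = 281.15 K and T_H = 292.15 K, so ΔT = 11.00 K.
The reversible limit is COP_HP = T_H/ΔT = 26.56, so W_min = Q_H/COP = Q_H·ΔT/T_H.
W_min = 8990 × 11.00/292.15 = 338.5 MJ.

340 MJ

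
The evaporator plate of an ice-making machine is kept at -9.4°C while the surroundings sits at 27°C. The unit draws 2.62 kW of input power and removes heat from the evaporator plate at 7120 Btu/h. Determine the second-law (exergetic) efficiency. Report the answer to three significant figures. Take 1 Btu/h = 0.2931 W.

0.110

Converting, Q̇_C = 7120 Btu/h = 2.087 kW, so COP_actual = Q̇_C/Ẇ = 2.087/2.620 = 0.7965.
In absolute terms T_C = 263.75 K and T_H = 300.15 K, so ΔT = 36.40 K.
COP_Carnot = T_C/ΔT = 263.75/36.40 = 7.246.
η_II = COP_actual/COP_Carnot = 0.7965/7.246 = 0.1099.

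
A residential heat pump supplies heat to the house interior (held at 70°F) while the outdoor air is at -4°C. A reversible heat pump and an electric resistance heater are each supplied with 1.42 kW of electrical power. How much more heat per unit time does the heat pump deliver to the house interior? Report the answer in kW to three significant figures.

In absolute terms T_C = 269.15 K and T_H = 294.26 K, so ΔT = 25.11 K.
COP_Carnot = T_H/ΔT = 294.26/25.11 = 11.72.
The heat pump delivers Q̇_H = COP × Ẇ = 16.64 kW; the resistance heater delivers Ẇ = 1.420 kW.
Extra = (COP − 1)·Ẇ = 15.22 kW.

15.2 kW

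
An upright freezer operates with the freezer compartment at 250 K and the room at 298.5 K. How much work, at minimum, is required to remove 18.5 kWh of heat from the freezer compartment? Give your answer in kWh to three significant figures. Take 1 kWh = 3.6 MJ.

3.59 kWh

The reservoir spacing is ΔT = 298.5 − 250 = 48.50 K.
The reversible limit is COP_R = T_C/ΔT = 5.155, so W_min = Q_C/COP = Q_C·ΔT/T_C.
W_min = 18.50 × 48.50/250.00 = 3.589 kWh.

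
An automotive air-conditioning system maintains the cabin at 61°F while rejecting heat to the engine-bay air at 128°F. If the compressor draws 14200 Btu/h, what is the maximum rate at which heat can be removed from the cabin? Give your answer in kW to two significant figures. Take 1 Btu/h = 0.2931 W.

32 kW

In absolute terms T_C = 289.26 K and T_H = 326.48 K, so ΔT = 37.22 K.
COP_Carnot = T_C/ΔT = 289.26/37.22 = 7.771.
Q̇_max = COP_Carnot × Ẇ = 7.771 × 14200 Btu/h = 110400 Btu/h = 32.34 kW.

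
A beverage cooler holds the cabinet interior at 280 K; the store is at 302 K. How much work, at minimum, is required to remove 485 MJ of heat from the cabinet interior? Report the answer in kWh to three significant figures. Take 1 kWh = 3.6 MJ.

10.6 kWh

The reservoir spacing is ΔT = 302 − 280 = 22.00 K.
The reversible limit is COP_R = T_C/ΔT = 12.73, so W_min = Q_C/COP = Q_C·ΔT/T_C.
W_min = 485.0 × 22.00/280.00 = 38.11 MJ = 10.59 kWh.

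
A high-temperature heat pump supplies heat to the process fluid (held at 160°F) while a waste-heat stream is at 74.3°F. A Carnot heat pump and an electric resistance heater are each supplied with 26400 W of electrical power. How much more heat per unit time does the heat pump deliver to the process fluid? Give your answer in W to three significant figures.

In absolute terms T_C = 296.65 K and T_H = 344.26 K, so ΔT = 47.61 K.
COP_Carnot = T_H/ΔT = 344.26/47.61 = 7.231.
The heat pump delivers Q̇_H = COP × Ẇ = 190900 W; the resistance heater delivers Ẇ = 26400 W.
Extra = (COP − 1)·Ẇ = 164500 W.

164000 W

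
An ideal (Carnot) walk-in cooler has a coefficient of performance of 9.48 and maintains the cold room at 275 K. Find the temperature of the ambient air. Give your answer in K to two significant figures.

300 K

COP_R = T_C/(T_H − T_C) gives T_H − T_C = T_C/COP.
With T_C = 275.00 K, T_H = 275.00 × (1 + 1/9.48) = 304.01 K.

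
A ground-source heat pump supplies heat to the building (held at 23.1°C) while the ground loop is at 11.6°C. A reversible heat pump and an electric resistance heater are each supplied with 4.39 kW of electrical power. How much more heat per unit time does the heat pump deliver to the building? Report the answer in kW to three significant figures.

109 kW

In absolute terms T_C = 284.75 K and T_H = 296.25 K, so ΔT = 11.50 K.
COP_Carnot = T_H/ΔT = 296.25/11.50 = 25.76.
The heat pump delivers Q̇_H = COP × Ẇ = 113.1 kW; the resistance heater delivers Ẇ = 4.390 kW.
Extra = (COP − 1)·Ẇ = 108.7 kW.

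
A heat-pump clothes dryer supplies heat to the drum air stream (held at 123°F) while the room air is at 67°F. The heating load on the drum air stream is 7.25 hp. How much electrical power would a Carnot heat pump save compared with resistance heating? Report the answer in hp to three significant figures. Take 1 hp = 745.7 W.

6.55 hp

In absolute terms T_C = 292.59 K and T_H = 323.71 K, so ΔT = 31.11 K.
COP_Carnot = T_H/ΔT = 323.71/31.11 = 10.40.
Resistance heating needs Ẇ_res = Q̇_H = 7.250 hp; the reversible heat pump needs only Ẇ_hp = Q̇_H/COP = 0.6968 hp.
Saving = 7.250 − 0.6968 = 6.553 hp.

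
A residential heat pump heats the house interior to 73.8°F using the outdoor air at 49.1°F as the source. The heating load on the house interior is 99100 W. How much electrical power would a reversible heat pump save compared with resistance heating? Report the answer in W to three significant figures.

In absolute terms T_C = 282.65 K and T_H = 296.37 K, so ΔT = 13.72 K.
COP_Carnot = T_H/ΔT = 296.37/13.72 = 21.60.
Resistance heating needs Ẇ_res = Q̇_H = 99100 W; the reversible heat pump needs only Ẇ_hp = Q̇_H/COP = 4588 W.
Saving = 99100 − 4588 = 94510 W.

94500 W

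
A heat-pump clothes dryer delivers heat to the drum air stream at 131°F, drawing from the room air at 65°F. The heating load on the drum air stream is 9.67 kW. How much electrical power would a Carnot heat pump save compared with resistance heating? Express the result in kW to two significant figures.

8.6 kW

In absolute terms T_C = 291.48 K and T_H = 328.15 K, so ΔT = 36.67 K.
COP_Carnot = T_H/ΔT = 328.15/36.67 = 8.950.
Resistance heating needs Ẇ_res = Q̇_H = 9.670 kW; the reversible heat pump needs only Ẇ_hp = Q̇_H/COP = 1.081 kW.
Saving = 9.670 − 1.081 = 8.589 kW.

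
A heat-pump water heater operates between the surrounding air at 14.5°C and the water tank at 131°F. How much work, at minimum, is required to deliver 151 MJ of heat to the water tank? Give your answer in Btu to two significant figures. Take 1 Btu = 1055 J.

18000 Btu

In absolute terms T_C = 287.65 K and T_H = 328.15 K, so ΔT = 40.50 K.
The reversible limit is COP_HP = T_H/ΔT = 8.102, so W_min = Q_H/COP = Q_H·ΔT/T_H.
W_min = 151.0 × 40.50/328.15 = 18.64 MJ = 17660 Btu.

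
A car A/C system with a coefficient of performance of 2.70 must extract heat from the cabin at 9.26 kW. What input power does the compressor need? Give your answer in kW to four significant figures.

3.430 kW

Ẇ = Q̇_C/COP = 9.260/2.70 = 3.430 kW.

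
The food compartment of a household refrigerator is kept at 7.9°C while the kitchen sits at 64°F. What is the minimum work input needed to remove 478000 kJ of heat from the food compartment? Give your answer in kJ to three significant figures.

In absolute terms T_C = 281.05 K and T_H = 290.93 K, so ΔT = 9.878 K.
The reversible limit is COP_R = T_C/ΔT = 28.45, so W_min = Q_C/COP = Q_C·ΔT/T_C.
W_min = 478000 × 9.878/281.05 = 16800 kJ.

16800 kJ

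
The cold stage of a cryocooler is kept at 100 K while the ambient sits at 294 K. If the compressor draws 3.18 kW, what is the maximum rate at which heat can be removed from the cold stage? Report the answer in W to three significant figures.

The reservoir spacing is ΔT = 294 − 100 = 194.0 K.
COP_Carnot = T_C/ΔT = 100.00/194.0 = 0.5155.
Q̇_max = COP_Carnot × Ẇ = 0.5155 × 3.180 kW = 1.639 kW = 1639 W.

1640 W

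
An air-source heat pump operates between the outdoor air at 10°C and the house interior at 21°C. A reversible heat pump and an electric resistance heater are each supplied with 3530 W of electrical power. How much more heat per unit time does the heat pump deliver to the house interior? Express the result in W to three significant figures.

In absolute terms T_C = 283.15 K and T_H = 294.15 K, so ΔT = 11.00 K.
COP_Carnot = T_H/ΔT = 294.15/11.00 = 26.74.
The heat pump delivers Q̇_H = COP × Ẇ = 94400 W; the resistance heater delivers Ẇ = 3530 W.
Extra = (COP − 1)·Ẇ = 90870 W.

90900 W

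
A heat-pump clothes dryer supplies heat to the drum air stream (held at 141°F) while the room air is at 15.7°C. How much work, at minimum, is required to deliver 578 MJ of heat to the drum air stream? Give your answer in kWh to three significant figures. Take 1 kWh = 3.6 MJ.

In absolute terms T_C = 288.85 K and T_H = 333.71 K, so ΔT = 44.86 K.
The reversible limit is COP_HP = T_H/ΔT = 7.440, so W_min = Q_H/COP = Q_H·ΔT/T_H.
W_min = 578.0 × 44.86/333.71 = 77.69 MJ = 21.58 kWh.

21.6 kWh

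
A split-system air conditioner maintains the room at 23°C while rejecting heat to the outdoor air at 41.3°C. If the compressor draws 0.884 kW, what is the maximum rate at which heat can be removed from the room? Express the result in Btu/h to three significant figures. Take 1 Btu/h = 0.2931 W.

48800 Btu/h

In absolute terms T_C = 296.15 K and T_H = 314.45 K, so ΔT = 18.30 K.
COP_Carnot = T_C/ΔT = 296.15/18.30 = 16.18.
Q̇_max = COP_Carnot × Ẇ = 16.18 × 0.8840 kW = 14.31 kW = 48810 Btu/h.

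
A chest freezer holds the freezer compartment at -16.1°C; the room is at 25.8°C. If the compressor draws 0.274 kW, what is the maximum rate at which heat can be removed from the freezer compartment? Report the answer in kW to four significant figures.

In absolute terms T_C = 257.05 K and T_H = 298.95 K, so ΔT = 41.90 K.
COP_Carnot = T_C/ΔT = 257.05/41.90 = 6.135.
Q̇_max = COP_Carnot × Ẇ = 6.135 × 0.2740 kW = 1.681 kW.

1.681 kW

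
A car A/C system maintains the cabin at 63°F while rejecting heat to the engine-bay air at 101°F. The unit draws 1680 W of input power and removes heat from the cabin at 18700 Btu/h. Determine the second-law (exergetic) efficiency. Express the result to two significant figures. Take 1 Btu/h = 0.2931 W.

0.24

Converting, Q̇_C = 18700 Btu/h = 5481 W, so COP_actual = Q̇_C/Ẇ = 5481/1680 = 3.262.
In absolute terms T_C = 290.37 K and T_H = 311.48 K, so ΔT = 21.11 K.
COP_Carnot = T_C/ΔT = 290.37/21.11 = 13.75.
η_II = COP_actual/COP_Carnot = 3.262/13.75 = 0.2372.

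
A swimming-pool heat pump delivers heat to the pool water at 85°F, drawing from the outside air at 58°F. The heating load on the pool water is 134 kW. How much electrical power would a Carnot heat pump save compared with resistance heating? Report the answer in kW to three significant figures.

In absolute terms T_C = 287.59 K and T_H = 302.59 K, so ΔT = 15.00 K.
COP_Carnot = T_H/ΔT = 302.59/15.00 = 20.17.
Resistance heating needs Ẇ_res = Q̇_H = 134.0 kW; the reversible heat pump needs only Ẇ_hp = Q̇_H/COP = 6.643 kW.
Saving = 134.0 − 6.643 = 127.4 kW.

127 kW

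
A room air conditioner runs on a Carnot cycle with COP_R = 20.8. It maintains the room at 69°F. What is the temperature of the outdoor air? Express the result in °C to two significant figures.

COP_R = T_C/(T_H − T_C) gives T_H − T_C = T_C/COP.
With T_C = 293.71 K, T_H = 293.71 × (1 + 1/20.8) = 307.83 K.
Converting, 307.83 K = 34.68°C.

35 °C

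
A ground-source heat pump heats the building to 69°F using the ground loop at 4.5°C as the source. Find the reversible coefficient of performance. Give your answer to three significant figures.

18.3

In absolute terms T_C = 277.65 K and T_H = 293.71 K, so ΔT = 16.06 K.
For a reversible cycle, COP_Carnot = T_H/ΔT = 293.71/16.06 = 18.29.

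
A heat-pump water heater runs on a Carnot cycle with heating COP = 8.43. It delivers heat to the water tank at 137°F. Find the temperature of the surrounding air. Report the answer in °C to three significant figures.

COP_HP = T_H/(T_H − T_C) gives T_H − T_C = T_H/COP.
With T_H = 331.48 K, T_C = 331.48 × (1 − 1/8.43) = 292.16 K.
Converting, 292.16 K = 19.01°C.

19.0 °C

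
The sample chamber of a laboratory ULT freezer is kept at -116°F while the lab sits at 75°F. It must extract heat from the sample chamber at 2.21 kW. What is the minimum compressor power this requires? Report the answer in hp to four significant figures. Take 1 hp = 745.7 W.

1.647 hp

In absolute terms T_C = 190.93 K and T_H = 297.04 K, so ΔT = 106.1 K.
COP_Carnot = T_C/ΔT = 190.93/106.1 = 1.799.
Ẇ_min = Q̇/COP_Carnot = 2.210/1.799 = 1.228 kW = 1.647 hp.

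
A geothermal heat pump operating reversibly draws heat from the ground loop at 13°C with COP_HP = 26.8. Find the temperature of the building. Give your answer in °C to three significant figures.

COP_HP = T_H/(T_H − T_C) rearranges to T_H = COP·T_C/(COP − 1).
With T_C = 286.15 K, T_H = 26.8 × 286.15/25.80 = 297.24 K.
Converting, 297.24 K = 24.09°C.

24.1 °C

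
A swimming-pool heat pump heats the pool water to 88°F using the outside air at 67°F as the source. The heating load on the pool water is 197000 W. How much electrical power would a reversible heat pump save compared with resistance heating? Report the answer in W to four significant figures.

In absolute terms T_C = 292.59 K and T_H = 304.26 K, so ΔT = 11.67 K.
COP_Carnot = T_H/ΔT = 304.26/11.67 = 26.08.
Resistance heating needs Ẇ_res = Q̇_H = 197000 W; the reversible heat pump needs only Ẇ_hp = Q̇_H/COP = 7554 W.
Saving = 197000 − 7554 = 189400 W.

189400 W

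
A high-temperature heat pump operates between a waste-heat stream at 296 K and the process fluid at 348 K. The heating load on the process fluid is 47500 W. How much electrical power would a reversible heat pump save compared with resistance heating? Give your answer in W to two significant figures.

The reservoir spacing is ΔT = 348 − 296 = 52.00 K.
COP_Carnot = T_H/ΔT = 348.00/52.00 = 6.692.
Resistance heating needs Ẇ_res = Q̇_H = 47500 W; the reversible heat pump needs only Ẇ_hp = Q̇_H/COP = 7098 W.
Saving = 47500 − 7098 = 40400 W.

40000 W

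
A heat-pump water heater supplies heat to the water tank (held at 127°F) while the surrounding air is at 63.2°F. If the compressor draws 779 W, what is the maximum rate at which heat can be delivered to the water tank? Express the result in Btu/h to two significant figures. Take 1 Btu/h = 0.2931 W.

24000 Btu/h

In absolute terms T_C = 290.48 K and T_H = 325.93 K, so ΔT = 35.44 K.
COP_Carnot = T_H/ΔT = 325.93/35.44 = 9.195.
Q̇_max = COP_Carnot × Ẇ = 9.195 × 779.0 W = 7163 W = 24440 Btu/h.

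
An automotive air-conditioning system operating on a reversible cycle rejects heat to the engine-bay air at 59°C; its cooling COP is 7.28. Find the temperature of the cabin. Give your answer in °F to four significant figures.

65.99 °F

For a Carnot refrigerator COP_R = T_C/(T_H − T_C), so T_C = COP·T_H/(1 + COP).
With T_H = 332.15 K, T_C = 7.28 × 332.15/8.280 = 292.04 K.
Converting, 292.04 K = 65.99°F.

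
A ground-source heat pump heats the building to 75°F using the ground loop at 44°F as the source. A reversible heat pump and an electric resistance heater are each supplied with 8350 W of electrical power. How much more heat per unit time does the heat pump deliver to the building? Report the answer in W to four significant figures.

135700 W

In absolute terms T_C = 279.82 K and T_H = 297.04 K, so ΔT = 17.22 K.
COP_Carnot = T_H/ΔT = 297.04/17.22 = 17.25.
The heat pump delivers Q̇_H = COP × Ẇ = 144000 W; the resistance heater delivers Ẇ = 8350 W.
Extra = (COP − 1)·Ẇ = 135700 W.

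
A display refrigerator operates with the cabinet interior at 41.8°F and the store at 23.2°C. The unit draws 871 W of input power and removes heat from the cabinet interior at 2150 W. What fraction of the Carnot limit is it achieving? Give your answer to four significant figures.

COP_actual = Q̇_C/Ẇ = 2150/871.0 = 2.468.
In absolute terms T_C = 278.59 K and T_H = 296.35 K, so ΔT = 17.76 K.
COP_Carnot = T_C/ΔT = 278.59/17.76 = 15.69.
η_II = COP_actual/COP_Carnot = 2.468/15.69 = 0.1573.

0.1573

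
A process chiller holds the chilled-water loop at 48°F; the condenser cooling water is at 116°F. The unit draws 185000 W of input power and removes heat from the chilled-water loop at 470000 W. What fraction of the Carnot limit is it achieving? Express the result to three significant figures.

0.340

COP_actual = Q̇_C/Ẇ = 470000/185000 = 2.541.
In absolute terms T_C = 282.04 K and T_H = 319.82 K, so ΔT = 37.78 K.
COP_Carnot = T_C/ΔT = 282.04/37.78 = 7.466.
η_II = COP_actual/COP_Carnot = 2.541/7.466 = 0.3403.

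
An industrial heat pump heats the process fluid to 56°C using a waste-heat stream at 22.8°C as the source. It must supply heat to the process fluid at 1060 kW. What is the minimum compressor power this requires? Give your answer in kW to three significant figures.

107 kW

In absolute terms T_C = 295.95 K and T_H = 329.15 K, so ΔT = 33.20 K.
COP_Carnot = T_H/ΔT = 329.15/33.20 = 9.914.
Ẇ_min = Q̇/COP_Carnot = 1060/9.914 = 106.9 kW.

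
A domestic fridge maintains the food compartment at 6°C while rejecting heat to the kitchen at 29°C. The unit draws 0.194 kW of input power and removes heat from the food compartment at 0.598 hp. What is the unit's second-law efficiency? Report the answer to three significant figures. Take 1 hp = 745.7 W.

0.189

Converting, Q̇_C = 0.5980 hp = 0.4459 kW, so COP_actual = Q̇_C/Ẇ = 0.4459/0.1940 = 2.299.
In absolute terms T_C = 279.15 K and T_H = 302.15 K, so ΔT = 23.00 K.
COP_Carnot = T_C/ΔT = 279.15/23.00 = 12.14.
η_II = COP_actual/COP_Carnot = 2.299/12.14 = 0.1894.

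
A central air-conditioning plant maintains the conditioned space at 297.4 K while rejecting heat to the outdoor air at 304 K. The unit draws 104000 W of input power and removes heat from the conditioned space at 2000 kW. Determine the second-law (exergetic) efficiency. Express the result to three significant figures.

0.427

Converting, Q̇_C = 2000 kW = 2000000 W, so COP_actual = Q̇_C/Ẇ = 2000000/104000 = 19.23.
The reservoir spacing is ΔT = 304 − 297.4 = 6.600 K.
COP_Carnot = T_C/ΔT = 297.40/6.600 = 45.06.
η_II = COP_actual/COP_Carnot = 19.23/45.06 = 0.4268.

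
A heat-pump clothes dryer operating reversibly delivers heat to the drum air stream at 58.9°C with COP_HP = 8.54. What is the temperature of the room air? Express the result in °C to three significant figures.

20.0 °C

COP_HP = T_H/(T_H − T_C) gives T_H − T_C = T_H/COP.
With T_H = 332.05 K, T_C = 332.05 × (1 − 1/8.54) = 293.17 K.
Converting, 293.17 K = 20.02°C.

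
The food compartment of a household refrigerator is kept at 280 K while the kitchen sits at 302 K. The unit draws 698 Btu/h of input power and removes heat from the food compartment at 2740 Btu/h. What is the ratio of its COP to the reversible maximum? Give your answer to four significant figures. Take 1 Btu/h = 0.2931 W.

COP_actual = Q̇_C/Ẇ = 2740/698.0 = 3.926.
The reservoir spacing is ΔT = 302 − 280 = 22.00 K.
COP_Carnot = T_C/ΔT = 280.00/22.00 = 12.73.
η_II = COP_actual/COP_Carnot = 3.926/12.73 = 0.3084.

0.3084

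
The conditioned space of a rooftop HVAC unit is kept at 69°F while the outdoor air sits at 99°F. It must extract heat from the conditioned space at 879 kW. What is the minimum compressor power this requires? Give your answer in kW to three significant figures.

49.9 kW

In absolute terms T_C = 293.71 K and T_H = 310.37 K, so ΔT = 16.67 K.
COP_Carnot = T_C/ΔT = 293.71/16.67 = 17.62.
Ẇ_min = Q̇/COP_Carnot = 879.0/17.62 = 49.88 kW.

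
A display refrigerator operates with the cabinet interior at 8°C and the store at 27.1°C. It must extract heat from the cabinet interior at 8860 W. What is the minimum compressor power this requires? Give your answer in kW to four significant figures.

In absolute terms T_C = 281.15 K and T_H = 300.25 K, so ΔT = 19.10 K.
COP_Carnot = T_C/ΔT = 281.15/19.10 = 14.72.
Ẇ_min = Q̇/COP_Carnot = 8860/14.72 = 601.9 W = 0.6019 kW.

0.6019 kW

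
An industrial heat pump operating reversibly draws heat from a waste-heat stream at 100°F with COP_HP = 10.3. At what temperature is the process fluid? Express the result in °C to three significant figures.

COP_HP = T_H/(T_H − T_C) rearranges to T_H = COP·T_C/(COP − 1).
With T_C = 310.93 K, T_H = 10.3 × 310.93/9.300 = 344.36 K.
Converting, 344.36 K = 71.21°C.

71.2 °C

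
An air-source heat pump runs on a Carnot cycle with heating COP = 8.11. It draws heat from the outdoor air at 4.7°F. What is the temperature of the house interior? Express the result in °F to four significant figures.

COP_HP = T_H/(T_H − T_C) rearranges to T_H = COP·T_C/(COP − 1).
With T_C = 257.98 K, T_H = 8.11 × 257.98/7.110 = 294.27 K.
Converting, 294.27 K = 70.01°F.

70.01 °F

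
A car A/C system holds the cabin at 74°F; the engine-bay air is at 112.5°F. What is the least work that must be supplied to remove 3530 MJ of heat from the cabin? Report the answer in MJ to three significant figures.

In absolute terms T_C = 296.48 K and T_H = 317.87 K, so ΔT = 21.39 K.
The reversible limit is COP_R = T_C/ΔT = 13.86, so W_min = Q_C/COP = Q_C·ΔT/T_C.
W_min = 3530 × 21.39/296.48 = 254.7 MJ.

255 MJ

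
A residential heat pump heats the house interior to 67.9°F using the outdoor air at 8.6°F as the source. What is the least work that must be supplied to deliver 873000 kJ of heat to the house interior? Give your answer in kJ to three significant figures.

98100 kJ

In absolute terms T_C = 260.15 K and T_H = 293.09 K, so ΔT = 32.94 K.
The reversible limit is COP_HP = T_H/ΔT = 8.897, so W_min = Q_H/COP = Q_H·ΔT/T_H.
W_min = 873000 × 32.94/293.09 = 98130 kJ.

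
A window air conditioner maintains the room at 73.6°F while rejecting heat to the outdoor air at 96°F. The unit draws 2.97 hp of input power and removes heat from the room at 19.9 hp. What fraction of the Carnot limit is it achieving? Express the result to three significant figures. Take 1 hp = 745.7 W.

0.281

COP_actual = Q̇_C/Ẇ = 19.90/2.970 = 6.700.
In absolute terms T_C = 296.26 K and T_H = 308.71 K, so ΔT = 12.44 K.
COP_Carnot = T_C/ΔT = 296.26/12.44 = 23.81.
η_II = COP_actual/COP_Carnot = 6.700/23.81 = 0.2814.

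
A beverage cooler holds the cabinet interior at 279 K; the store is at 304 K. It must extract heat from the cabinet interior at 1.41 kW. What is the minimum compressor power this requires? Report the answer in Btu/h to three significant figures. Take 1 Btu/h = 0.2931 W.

The reservoir spacing is ΔT = 304 − 279 = 25.00 K.
COP_Carnot = T_C/ΔT = 279.00/25.00 = 11.16.
Ẇ_min = Q̇/COP_Carnot = 1.410/11.16 = 0.1263 kW = 431.1 Btu/h.

431 Btu/h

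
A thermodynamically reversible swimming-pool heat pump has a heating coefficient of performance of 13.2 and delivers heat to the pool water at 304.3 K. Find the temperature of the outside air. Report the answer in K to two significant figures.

280 K

COP_HP = T_H/(T_H − T_C) gives T_H − T_C = T_H/COP.
With T_H = 304.30 K, T_C = 304.30 × (1 − 1/13.2) = 281.25 K.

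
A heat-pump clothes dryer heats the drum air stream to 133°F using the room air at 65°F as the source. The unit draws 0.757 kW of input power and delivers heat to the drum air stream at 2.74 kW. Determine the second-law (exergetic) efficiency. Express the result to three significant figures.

0.415

COP_actual = Q̇_H/Ẇ = 2.740/0.7570 = 3.620.
In absolute terms T_C = 291.48 K and T_H = 329.26 K, so ΔT = 37.78 K.
COP_Carnot = T_H/ΔT = 329.26/37.78 = 8.716.
η_II = COP_actual/COP_Carnot = 3.620/8.716 = 0.4153.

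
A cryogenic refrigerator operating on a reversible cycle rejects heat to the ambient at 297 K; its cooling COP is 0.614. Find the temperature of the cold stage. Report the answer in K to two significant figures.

110 K

For a Carnot refrigerator COP_R = T_C/(T_H − T_C), so T_C = COP·T_H/(1 + COP).
With T_H = 297.00 K, T_C = 0.614 × 297.00/1.614 = 112.99 K.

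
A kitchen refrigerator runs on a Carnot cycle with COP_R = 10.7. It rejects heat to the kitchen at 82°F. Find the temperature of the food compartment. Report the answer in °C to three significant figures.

For a Carnot refrigerator COP_R = T_C/(T_H − T_C), so T_C = COP·T_H/(1 + COP).
With T_H = 300.93 K, T_C = 10.7 × 300.93/11.70 = 275.21 K.
Converting, 275.21 K = 2.06°C.

2.06 °C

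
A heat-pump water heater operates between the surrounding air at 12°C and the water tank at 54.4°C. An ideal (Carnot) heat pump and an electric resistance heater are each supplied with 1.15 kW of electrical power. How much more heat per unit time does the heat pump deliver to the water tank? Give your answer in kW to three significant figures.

In absolute terms T_C = 285.15 K and T_H = 327.55 K, so ΔT = 42.40 K.
COP_Carnot = T_H/ΔT = 327.55/42.40 = 7.725.
The heat pump delivers Q̇_H = COP × Ẇ = 8.884 kW; the resistance heater delivers Ẇ = 1.150 kW.
Extra = (COP − 1)·Ẇ = 7.734 kW.

7.73 kW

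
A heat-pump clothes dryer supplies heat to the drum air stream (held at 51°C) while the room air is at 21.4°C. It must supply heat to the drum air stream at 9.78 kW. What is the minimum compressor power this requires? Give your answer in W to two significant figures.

890 W

In absolute terms T_C = 294.55 K and T_H = 324.15 K, so ΔT = 29.60 K.
COP_Carnot = T_H/ΔT = 324.15/29.60 = 10.95.
Ẇ_min = Q̇/COP_Carnot = 9.780/10.95 = 0.8931 kW = 893.1 W.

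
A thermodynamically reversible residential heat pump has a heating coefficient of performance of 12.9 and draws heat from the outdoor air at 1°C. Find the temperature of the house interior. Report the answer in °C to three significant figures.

COP_HP = T_H/(T_H − T_C) rearranges to T_H = COP·T_C/(COP − 1).
With T_C = 274.15 K, T_H = 12.9 × 274.15/11.90 = 297.19 K.
Converting, 297.19 K = 24.04°C.

24.0 °C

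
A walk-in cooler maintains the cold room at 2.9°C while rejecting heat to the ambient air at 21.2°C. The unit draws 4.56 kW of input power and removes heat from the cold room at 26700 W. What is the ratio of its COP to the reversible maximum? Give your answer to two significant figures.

Converting, Q̇_C = 26700 W = 26.70 kW, so COP_actual = Q̇_C/Ẇ = 26.70/4.560 = 5.855.
In absolute terms T_C = 276.05 K and T_H = 294.35 K, so ΔT = 18.30 K.
COP_Carnot = T_C/ΔT = 276.05/18.30 = 15.08.
η_II = COP_actual/COP_Carnot = 5.855/15.08 = 0.3882.

0.39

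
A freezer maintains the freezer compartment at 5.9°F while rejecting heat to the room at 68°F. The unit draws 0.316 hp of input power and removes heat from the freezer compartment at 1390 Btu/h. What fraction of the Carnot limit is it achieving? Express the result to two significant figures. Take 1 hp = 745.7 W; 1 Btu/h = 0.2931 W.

Converting, Q̇_C = 1390 Btu/h = 0.5463 hp, so COP_actual = Q̇_C/Ẇ = 0.5463/0.3160 = 1.729.
In absolute terms T_C = 258.65 K and T_H = 293.15 K, so ΔT = 34.50 K.
COP_Carnot = T_C/ΔT = 258.65/34.50 = 7.497.
η_II = COP_actual/COP_Carnot = 1.729/7.497 = 0.2306.

0.23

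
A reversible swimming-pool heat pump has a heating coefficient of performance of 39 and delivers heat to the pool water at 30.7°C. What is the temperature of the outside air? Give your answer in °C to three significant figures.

COP_HP = T_H/(T_H − T_C) gives T_H − T_C = T_H/COP.
With T_H = 303.85 K, T_C = 303.85 × (1 − 1/39) = 296.06 K.
Converting, 296.06 K = 22.91°C.

22.9 °C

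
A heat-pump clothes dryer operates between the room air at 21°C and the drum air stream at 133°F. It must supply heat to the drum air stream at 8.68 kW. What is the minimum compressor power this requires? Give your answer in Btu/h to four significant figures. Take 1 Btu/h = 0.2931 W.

3158 Btu/h

In absolute terms T_C = 294.15 K and T_H = 329.26 K, so ΔT = 35.11 K.
COP_Carnot = T_H/ΔT = 329.26/35.11 = 9.378.
Ẇ_min = Q̇/COP_Carnot = 8.680/9.378 = 0.9256 kW = 3158 Btu/h.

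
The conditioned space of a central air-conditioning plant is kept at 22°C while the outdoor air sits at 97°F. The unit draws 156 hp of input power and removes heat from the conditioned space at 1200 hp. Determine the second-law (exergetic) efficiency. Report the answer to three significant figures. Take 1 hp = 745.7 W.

0.368

COP_actual = Q̇_C/Ẇ = 1200/156.0 = 7.692.
In absolute terms T_C = 295.15 K and T_H = 309.26 K, so ΔT = 14.11 K.
COP_Carnot = T_C/ΔT = 295.15/14.11 = 20.92.
η_II = COP_actual/COP_Carnot = 7.692/20.92 = 0.3678.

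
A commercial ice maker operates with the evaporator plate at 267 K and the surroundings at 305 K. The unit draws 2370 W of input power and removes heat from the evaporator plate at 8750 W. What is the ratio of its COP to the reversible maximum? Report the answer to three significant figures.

0.525

COP_actual = Q̇_C/Ẇ = 8750/2370 = 3.692.
The reservoir spacing is ΔT = 305 − 267 = 38.00 K.
COP_Carnot = T_C/ΔT = 267.00/38.00 = 7.026.
η_II = COP_actual/COP_Carnot = 3.692/7.026 = 0.5255.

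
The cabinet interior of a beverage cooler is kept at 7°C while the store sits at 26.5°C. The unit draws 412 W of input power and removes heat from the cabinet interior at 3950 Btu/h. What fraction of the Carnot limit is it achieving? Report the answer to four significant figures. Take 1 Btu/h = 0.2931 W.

0.1956

Converting, Q̇_C = 3950 Btu/h = 1158 W, so COP_actual = Q̇_C/Ẇ = 1158/412.0 = 2.810.
In absolute terms T_C = 280.15 K and T_H = 299.65 K, so ΔT = 19.50 K.
COP_Carnot = T_C/ΔT = 280.15/19.50 = 14.37.
η_II = COP_actual/COP_Carnot = 2.810/14.37 = 0.1956.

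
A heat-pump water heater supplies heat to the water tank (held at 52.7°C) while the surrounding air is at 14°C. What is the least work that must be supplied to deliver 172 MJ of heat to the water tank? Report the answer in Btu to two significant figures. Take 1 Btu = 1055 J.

19000 Btu

In absolute terms T_C = 287.15 K and T_H = 325.85 K, so ΔT = 38.70 K.
The reversible limit is COP_HP = T_H/ΔT = 8.420, so W_min = Q_H/COP = Q_H·ΔT/T_H.
W_min = 172.0 × 38.70/325.85 = 20.43 MJ = 19360 Btu.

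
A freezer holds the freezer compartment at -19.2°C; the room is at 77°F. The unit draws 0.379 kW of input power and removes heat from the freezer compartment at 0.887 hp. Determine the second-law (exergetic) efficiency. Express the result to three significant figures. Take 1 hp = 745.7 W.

Converting, Q̇_C = 0.8870 hp = 0.6614 kW, so COP_actual = Q̇_C/Ẇ = 0.6614/0.3790 = 1.745.
In absolute terms T_C = 253.95 K and T_H = 298.15 K, so ΔT = 44.20 K.
COP_Carnot = T_C/ΔT = 253.95/44.20 = 5.745.
η_II = COP_actual/COP_Carnot = 1.745/5.745 = 0.3038.

0.304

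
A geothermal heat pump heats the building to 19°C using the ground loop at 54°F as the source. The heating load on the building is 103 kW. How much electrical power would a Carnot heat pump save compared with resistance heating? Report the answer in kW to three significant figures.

101 kW

In absolute terms T_C = 285.37 K and T_H = 292.15 K, so ΔT = 6.778 K.
COP_Carnot = T_H/ΔT = 292.15/6.778 = 43.10.
Resistance heating needs Ẇ_res = Q̇_H = 103.0 kW; the reversible heat pump needs only Ẇ_hp = Q̇_H/COP = 2.390 kW.
Saving = 103.0 − 2.390 = 100.6 kW.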